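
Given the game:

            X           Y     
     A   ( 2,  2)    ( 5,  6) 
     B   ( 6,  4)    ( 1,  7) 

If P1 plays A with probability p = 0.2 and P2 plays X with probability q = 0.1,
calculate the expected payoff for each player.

E[P1] = 2.14, E[P2] = 6.48

Work:
E[P1] = p·q·π₁(A,X) + p·(1-q)·π₁(A,Y) + (1-p)·q·π₁(B,X) + (1-p)·(1-q)·π₁(B,Y)
= 0.2·0.1·2 + 0.2·0.9·5 + 0.8·0.1·6 + 0.8·0.9·1
= 2.14

E[P2] = 6.48 (similar calculation)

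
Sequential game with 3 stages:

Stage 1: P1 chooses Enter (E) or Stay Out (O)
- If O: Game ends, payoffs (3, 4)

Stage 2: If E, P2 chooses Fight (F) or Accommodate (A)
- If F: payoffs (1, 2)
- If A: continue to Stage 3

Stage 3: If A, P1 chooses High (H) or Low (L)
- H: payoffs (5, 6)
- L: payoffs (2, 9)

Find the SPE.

SPE: (E, A, H); Outcome (5, 6)

Work:
Stage 3: P1 chooses H (5 vs 2)
Stage 2: P2: F->2, A->6 (anticipating H). Choose A
Stage 1: P1: O->3, E->5 (anticipating A, H). Choose E
SPE path: E -> A -> H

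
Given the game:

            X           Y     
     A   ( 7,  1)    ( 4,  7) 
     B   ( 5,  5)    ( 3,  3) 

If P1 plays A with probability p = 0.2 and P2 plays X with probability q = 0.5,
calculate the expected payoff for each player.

E[P1] = 4.3, E[P2] = 4.0

Work:
E[P1] = p·q·π₁(A,X) + p·(1-q)·π₁(A,Y) + (1-p)·q·π₁(B,X) + (1-p)·(1-q)·π₁(B,Y)
= 0.2·0.5·7 + 0.2·0.5·4 + 0.8·0.5·5 + 0.8·0.5·3
= 4.3

E[P2] = 4.0 (similar calculation)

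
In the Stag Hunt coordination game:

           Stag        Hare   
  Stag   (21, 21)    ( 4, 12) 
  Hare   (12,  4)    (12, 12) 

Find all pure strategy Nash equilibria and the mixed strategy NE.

Pure NE: (Stag, Stag) and (Hare, Hare); Mixed NE: p = 0.4706, q = 0.4706

Work:
Check pure NE:
(Stag, Stag): (21, 21) - no unilateral deviation beneficial
(Hare, Hare): (12, 12) - no unilateral deviation beneficial
Mixed NE: P1 plays Stag with p = 0.4706, P2 plays Stag with q = 0.4706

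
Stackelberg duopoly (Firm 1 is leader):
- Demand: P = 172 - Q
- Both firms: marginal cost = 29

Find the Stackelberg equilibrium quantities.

q₁* (leader) = 71.5, q₂* (follower) = 35.75

Work:
Follower's reaction: q₂ = (a - c - q₁)/2
Leader substitutes: π₁ = q₁·(a - q₁ - (a-c-q₁)/2 - c)
FOC: q₁* = (172 - 29)/2 = 71.50
Then: q₂* = (172 - 29 - 71.5)/2 = 35.75
Leader has first-mover advantage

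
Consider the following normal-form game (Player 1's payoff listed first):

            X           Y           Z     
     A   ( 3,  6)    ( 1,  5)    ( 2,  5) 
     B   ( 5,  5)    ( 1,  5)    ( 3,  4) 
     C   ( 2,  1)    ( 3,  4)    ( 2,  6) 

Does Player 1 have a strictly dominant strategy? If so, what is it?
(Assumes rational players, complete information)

No strictly dominant strategy exists for Player 1

Work:
A strategy strictly dominates another if it gives a strictly higher payoff against every opponent action. Compare each pair of P1's strategies column-by-column:
  A vs B: [3 vs 5, 1 vs 1, 2 vs 3] → A does not strictly dominate B (column X: 3 ≤ 5)
  A vs C: [3 vs 2, 1 vs 3, 2 vs 2] → A does not strictly dominate C (column Y: 1 ≤ 3)
  B vs A: [5 vs 3, 1 vs 1, 3 vs 2] → B does not strictly dominate A (column Y: 1 ≤ 1)
  B vs C: [5 vs 2, 1 vs 3, 3 vs 2] → B does not strictly dominate C (column Y: 1 ≤ 3)
  C vs A: [2 vs 3, 3 vs 1, 2 vs 2] → C does not strictly dominate A (column X: 2 ≤ 3)
  C vs B: [2 vs 5, 3 vs 1, 2 vs 3] → C does not strictly dominate B (column X: 2 ≤ 5)
No single strategy strictly dominates all others → no strictly dominant strategy.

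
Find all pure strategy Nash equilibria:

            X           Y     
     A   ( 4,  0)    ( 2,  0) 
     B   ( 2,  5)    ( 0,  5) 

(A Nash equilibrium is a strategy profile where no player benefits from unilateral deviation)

Nash equilibrium: (A, X), (A, Y)

Work:
Best responses:
  P1 vs X: payoffs [4, 2] → best response A (payoff 4)
  P1 vs Y: payoffs [2, 0] → best response A (payoff 2)
  P2 vs A: payoffs [0, 0] → best response X/Y (payoff 0)
  P2 vs B: payoffs [5, 5] → best response X/Y (payoff 5)
Mutual best responses: (A,X), (A,Y) → Nash equilibria.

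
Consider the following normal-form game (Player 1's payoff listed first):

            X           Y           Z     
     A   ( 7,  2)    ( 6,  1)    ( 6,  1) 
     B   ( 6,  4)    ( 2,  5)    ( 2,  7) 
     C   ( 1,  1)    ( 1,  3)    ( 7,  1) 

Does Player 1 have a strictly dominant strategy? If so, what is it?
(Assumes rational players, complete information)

No strictly dominant strategy exists for Player 1

Work:
A strategy strictly dominates another if it gives a strictly higher payoff against every opponent action. Compare each pair of P1's strategies column-by-column:
  A vs B: [7 vs 6, 6 vs 2, 6 vs 2] → A strictly dominates B
  A vs C: [7 vs 1, 6 vs 1, 6 vs 7] → A does not strictly dominate C (column Z: 6 ≤ 7)
  B vs A: [6 vs 7, 2 vs 6, 2 vs 6] → B does not strictly dominate A (column X: 6 ≤ 7)
  B vs C: [6 vs 1, 2 vs 1, 2 vs 7] → B does not strictly dominate C (column Z: 2 ≤ 7)
  C vs A: [1 vs 7, 1 vs 6, 7 vs 6] → C does not strictly dominate A (column X: 1 ≤ 7)
  C vs B: [1 vs 6, 1 vs 2, 7 vs 2] → C does not strictly dominate B (column X: 1 ≤ 6)
No single strategy strictly dominates all others → no strictly dominant strategy.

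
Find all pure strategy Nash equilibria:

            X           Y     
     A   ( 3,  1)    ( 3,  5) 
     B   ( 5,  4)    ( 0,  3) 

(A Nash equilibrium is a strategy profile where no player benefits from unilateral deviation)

Nash equilibrium: (A, Y), (B, X)

Work:
Best responses:
  P1 vs X: payoffs [3, 5] → best response B (payoff 5)
  P1 vs Y: payoffs [3, 0] → best response A (payoff 3)
  P2 vs A: payoffs [1, 5] → best response Y (payoff 5)
  P2 vs B: payoffs [4, 3] → best response X (payoff 4)
Mutual best responses: (A,Y), (B,X) → Nash equilibria.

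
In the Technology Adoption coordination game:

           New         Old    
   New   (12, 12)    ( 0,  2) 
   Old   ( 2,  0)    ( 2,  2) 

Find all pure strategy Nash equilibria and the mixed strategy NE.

Pure NE: (New, New) and (Old, Old); Mixed NE: p = 0.1667, q = 0.1667

Work:
Check pure NE:
(New, New): (12, 12) - no unilateral deviation beneficial
(Old, Old): (2, 2) - no unilateral deviation beneficial
Mixed NE: P1 plays New with p = 0.1667, P2 plays New with q = 0.1667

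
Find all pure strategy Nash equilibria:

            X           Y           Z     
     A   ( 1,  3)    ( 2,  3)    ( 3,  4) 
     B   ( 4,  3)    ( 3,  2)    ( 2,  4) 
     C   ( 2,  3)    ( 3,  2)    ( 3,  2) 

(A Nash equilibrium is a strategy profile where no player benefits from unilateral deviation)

Nash equilibrium: (A, Z)

Work:
Best responses:
  P1 vs X: payoffs [1, 4, 2] → best response B (payoff 4)
  P1 vs Y: payoffs [2, 3, 3] → best response B/C (payoff 3)
  P1 vs Z: payoffs [3, 2, 3] → best response A/C (payoff 3)
  P2 vs A: payoffs [3, 3, 4] → best response Z (payoff 4)
  P2 vs B: payoffs [3, 2, 4] → best response Z (payoff 4)
  P2 vs C: payoffs [3, 2, 2] → best response X (payoff 3)
Mutual best responses: (A,Z) → Nash equilibria.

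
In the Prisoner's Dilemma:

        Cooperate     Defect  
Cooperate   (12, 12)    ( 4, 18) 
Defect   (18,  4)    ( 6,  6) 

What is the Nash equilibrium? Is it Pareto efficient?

(Defect, Defect) is NE; not Pareto efficient

Work:
Defect dominates Cooperate for both players:
If P2 cooperates: Defect (18) > Cooperate (12)
If P2 defects: Defect (6) > Cooperate (4)
NE: (Defect, Defect) with payoff (6, 6)
But (Cooperate, Cooperate) = (12, 12) Pareto dominates (6, 6)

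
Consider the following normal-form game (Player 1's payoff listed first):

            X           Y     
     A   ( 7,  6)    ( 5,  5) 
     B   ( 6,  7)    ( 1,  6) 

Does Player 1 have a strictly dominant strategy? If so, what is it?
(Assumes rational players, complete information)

Yes, Player 1's strictly dominant strategy is A

Work:
A strategy strictly dominates another if it gives a strictly higher payoff against every opponent action. Compare each pair of P1's strategies column-by-column:
  A vs B: [7 vs 6, 5 vs 1] → A strictly dominates B
  B vs A: [6 vs 7, 1 vs 5] → B does not strictly dominate A (column X: 6 ≤ 7)
A strictly dominates every other strategy → strictly dominant.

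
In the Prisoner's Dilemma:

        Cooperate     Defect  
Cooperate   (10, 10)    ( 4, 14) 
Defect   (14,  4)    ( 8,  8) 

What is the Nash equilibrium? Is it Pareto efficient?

(Defect, Defect) is NE; not Pareto efficient

Work:
Defect dominates Cooperate for both players:
If P2 cooperates: Defect (14) > Cooperate (10)
If P2 defects: Defect (8) > Cooperate (4)
NE: (Defect, Defect) with payoff (8, 8)
But (Cooperate, Cooperate) = (10, 10) Pareto dominates (8, 8)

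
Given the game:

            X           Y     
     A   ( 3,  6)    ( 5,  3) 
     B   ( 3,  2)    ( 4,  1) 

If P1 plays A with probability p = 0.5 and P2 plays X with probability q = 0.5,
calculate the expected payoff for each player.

E[P1] = 3.75, E[P2] = 3.0

Work:
E[P1] = p·q·π₁(A,X) + p·(1-q)·π₁(A,Y) + (1-p)·q·π₁(B,X) + (1-p)·(1-q)·π₁(B,Y)
= 0.5·0.5·3 + 0.5·0.5·5 + 0.5·0.5·3 + 0.5·0.5·4
= 3.75

E[P2] = 3.0 (similar calculation)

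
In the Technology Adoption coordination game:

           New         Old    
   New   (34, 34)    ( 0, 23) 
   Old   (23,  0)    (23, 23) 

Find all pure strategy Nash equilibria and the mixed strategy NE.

Pure NE: (New, New) and (Old, Old); Mixed NE: p = 0.6765, q = 0.6765

Work:
Check pure NE:
(New, New): (34, 34) - no unilateral deviation beneficial
(Old, Old): (23, 23) - no unilateral deviation beneficial
Mixed NE: P1 plays New with p = 0.6765, P2 plays New with q = 0.6765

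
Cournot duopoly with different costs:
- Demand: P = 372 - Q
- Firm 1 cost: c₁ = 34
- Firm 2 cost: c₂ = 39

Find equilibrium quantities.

q₁* = 114.33, q₂* = 109.33

Work:
Reaction: q₁ = (372 - 34 - q₂)/2
Reaction: q₂ = (372 - 39 - q₁)/2
Solve simultaneously:
q₁* = (372 - 2×34 + 39)/3 = 114.33
q₂* = (372 - 2×39 + 34)/3 = 109.33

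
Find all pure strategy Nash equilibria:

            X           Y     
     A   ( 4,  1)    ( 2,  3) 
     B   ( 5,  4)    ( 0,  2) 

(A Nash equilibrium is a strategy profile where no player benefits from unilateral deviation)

Nash equilibrium: (A, Y), (B, X)

Work:
Best responses:
  P1 vs X: payoffs [4, 5] → best response B (payoff 5)
  P1 vs Y: payoffs [2, 0] → best response A (payoff 2)
  P2 vs A: payoffs [1, 3] → best response Y (payoff 3)
  P2 vs B: payoffs [4, 2] → best response X (payoff 4)
Mutual best responses: (A,Y), (B,X) → Nash equilibria.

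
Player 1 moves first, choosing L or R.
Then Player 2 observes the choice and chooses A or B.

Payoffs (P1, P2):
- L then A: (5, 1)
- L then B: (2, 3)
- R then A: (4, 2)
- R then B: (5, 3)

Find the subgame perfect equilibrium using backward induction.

P1 plays R, P2 plays B after L and B after R; Payoff (5, 3)

Work:
Backward induction:
After L: P2 chooses B → P1 gets 2
After R: P2 chooses B → P1 gets 5
P1 chooses R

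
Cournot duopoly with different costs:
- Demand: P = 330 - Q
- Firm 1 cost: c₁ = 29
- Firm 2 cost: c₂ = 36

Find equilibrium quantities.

q₁* = 102.67, q₂* = 95.67

Work:
Reaction: q₁ = (330 - 29 - q₂)/2
Reaction: q₂ = (330 - 36 - q₁)/2
Solve simultaneously:
q₁* = (330 - 2×29 + 36)/3 = 102.67
q₂* = (330 - 2×36 + 29)/3 = 95.67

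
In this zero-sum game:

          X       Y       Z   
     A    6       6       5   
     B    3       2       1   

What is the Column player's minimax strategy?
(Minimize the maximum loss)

Column should play Z, value = 5

Work:
Column player minimizes Row's maximum payoff:
Column X: max payoff to Row = 6
Column Y: max payoff to Row = 6
Column Z: max payoff to Row = 5
Minimum is 5, achieved by column Z.
Minimax strategy: Z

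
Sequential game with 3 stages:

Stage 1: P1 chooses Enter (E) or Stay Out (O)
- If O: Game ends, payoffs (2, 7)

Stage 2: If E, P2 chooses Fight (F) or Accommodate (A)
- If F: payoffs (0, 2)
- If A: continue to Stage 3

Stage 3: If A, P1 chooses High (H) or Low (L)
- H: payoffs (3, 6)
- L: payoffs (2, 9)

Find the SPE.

SPE: (E, A, H); Outcome (3, 6)

Work:
Stage 3: P1 chooses H (3 vs 2)
Stage 2: P2: F->2, A->6 (anticipating H). Choose A
Stage 1: P1: O->2, E->3 (anticipating A, H). Choose E
SPE path: E -> A -> H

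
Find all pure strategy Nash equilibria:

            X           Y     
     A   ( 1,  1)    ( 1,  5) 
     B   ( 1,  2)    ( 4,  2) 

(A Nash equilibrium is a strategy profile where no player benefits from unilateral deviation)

Nash equilibrium: (B, X), (B, Y)

Work:
Best responses:
  P1 vs X: payoffs [1, 1] → best response A/B (payoff 1)
  P1 vs Y: payoffs [1, 4] → best response B (payoff 4)
  P2 vs A: payoffs [1, 5] → best response Y (payoff 5)
  P2 vs B: payoffs [2, 2] → best response X/Y (payoff 2)
Mutual best responses: (B,X), (B,Y) → Nash equilibria.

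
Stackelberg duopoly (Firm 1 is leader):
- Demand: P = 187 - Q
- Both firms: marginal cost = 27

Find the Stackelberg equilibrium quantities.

q₁* (leader) = 80.0, q₂* (follower) = 40.0

Work:
Follower's reaction: q₂ = (a - c - q₁)/2
Leader substitutes: π₁ = q₁·(a - q₁ - (a-c-q₁)/2 - c)
FOC: q₁* = (187 - 27)/2 = 80.00
Then: q₂* = (187 - 27 - 80.0)/2 = 40.00
Leader has first-mover advantage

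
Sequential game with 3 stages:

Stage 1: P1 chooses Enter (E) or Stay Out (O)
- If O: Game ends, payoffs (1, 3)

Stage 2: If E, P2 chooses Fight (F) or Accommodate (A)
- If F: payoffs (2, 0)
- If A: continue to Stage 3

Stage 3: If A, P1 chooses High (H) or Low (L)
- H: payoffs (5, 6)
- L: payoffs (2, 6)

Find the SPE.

SPE: (E, A, H); Outcome (5, 6)

Work:
Stage 3: P1 chooses H (5 vs 2)
Stage 2: P2: F->0, A->6 (anticipating H). Choose A
Stage 1: P1: O->1, E->5 (anticipating A, H). Choose E
SPE path: E -> A -> H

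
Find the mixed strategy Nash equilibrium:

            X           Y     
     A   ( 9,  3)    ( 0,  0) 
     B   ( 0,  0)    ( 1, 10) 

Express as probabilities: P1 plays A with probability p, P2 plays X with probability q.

p = 0.7692, q = 0.1

Work:
Find probabilities that make opponent indifferent:
P2 chooses q to make P1 indifferent between A and B
P1 chooses p to make P2 indifferent between X and Y
Mixed NE: P1 plays (A: 0.7692, B: 0.2308), P2 plays (X: 0.1, Y: 0.9)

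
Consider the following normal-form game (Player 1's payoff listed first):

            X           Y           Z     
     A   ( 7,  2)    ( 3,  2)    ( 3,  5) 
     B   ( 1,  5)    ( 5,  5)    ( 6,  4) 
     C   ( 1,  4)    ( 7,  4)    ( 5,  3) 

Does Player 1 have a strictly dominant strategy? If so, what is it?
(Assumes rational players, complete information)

No strictly dominant strategy exists for Player 1

Work:
A strategy strictly dominates another if it gives a strictly higher payoff against every opponent action. Compare each pair of P1's strategies column-by-column:
  A vs B: [7 vs 1, 3 vs 5, 3 vs 6] → A does not strictly dominate B (column Y: 3 ≤ 5)
  A vs C: [7 vs 1, 3 vs 7, 3 vs 5] → A does not strictly dominate C (column Y: 3 ≤ 7)
  B vs A: [1 vs 7, 5 vs 3, 6 vs 3] → B does not strictly dominate A (column X: 1 ≤ 7)
  B vs C: [1 vs 1, 5 vs 7, 6 vs 5] → B does not strictly dominate C (column X: 1 ≤ 1)
  C vs A: [1 vs 7, 7 vs 3, 5 vs 3] → C does not strictly dominate A (column X: 1 ≤ 7)
  C vs B: [1 vs 1, 7 vs 5, 5 vs 6] → C does not strictly dominate B (column X: 1 ≤ 1)
No single strategy strictly dominates all others → no strictly dominant strategy.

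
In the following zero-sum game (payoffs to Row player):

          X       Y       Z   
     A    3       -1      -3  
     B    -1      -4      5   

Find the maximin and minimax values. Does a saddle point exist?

Maximin = -3, Minimax = -1, Saddle: False

Work:
Row minimums: [-3, -4] → maximin = -3
Column maximums: [3, -1, 5] → minimax = -1
No saddle point (maximin ≠ minimax). Mixed strategy needed.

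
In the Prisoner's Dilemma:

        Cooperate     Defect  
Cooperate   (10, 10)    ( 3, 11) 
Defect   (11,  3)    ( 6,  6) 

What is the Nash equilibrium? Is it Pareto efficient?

(Defect, Defect) is NE; not Pareto efficient

Work:
Defect dominates Cooperate for both players:
If P2 cooperates: Defect (11) > Cooperate (10)
If P2 defects: Defect (6) > Cooperate (3)
NE: (Defect, Defect) with payoff (6, 6)
But (Cooperate, Cooperate) = (10, 10) Pareto dominates (6, 6)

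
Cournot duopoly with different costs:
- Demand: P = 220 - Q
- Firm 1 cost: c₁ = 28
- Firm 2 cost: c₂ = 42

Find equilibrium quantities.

q₁* = 68.67, q₂* = 54.67

Work:
Reaction: q₁ = (220 - 28 - q₂)/2
Reaction: q₂ = (220 - 42 - q₁)/2
Solve simultaneously:
q₁* = (220 - 2×28 + 42)/3 = 68.67
q₂* = (220 - 2×42 + 28)/3 = 54.67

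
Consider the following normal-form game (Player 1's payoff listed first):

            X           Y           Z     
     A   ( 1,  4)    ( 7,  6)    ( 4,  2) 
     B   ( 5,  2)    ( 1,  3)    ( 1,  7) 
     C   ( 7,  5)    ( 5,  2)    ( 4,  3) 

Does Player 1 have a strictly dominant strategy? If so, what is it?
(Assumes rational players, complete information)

No strictly dominant strategy exists for Player 1

Work:
A strategy strictly dominates another if it gives a strictly higher payoff against every opponent action. Compare each pair of P1's strategies column-by-column:
  A vs B: [1 vs 5, 7 vs 1, 4 vs 1] → A does not strictly dominate B (column X: 1 ≤ 5)
  A vs C: [1 vs 7, 7 vs 5, 4 vs 4] → A does not strictly dominate C (column X: 1 ≤ 7)
  B vs A: [5 vs 1, 1 vs 7, 1 vs 4] → B does not strictly dominate A (column Y: 1 ≤ 7)
  B vs C: [5 vs 7, 1 vs 5, 1 vs 4] → B does not strictly dominate C (column X: 5 ≤ 7)
  C vs A: [7 vs 1, 5 vs 7, 4 vs 4] → C does not strictly dominate A (column Y: 5 ≤ 7)
  C vs B: [7 vs 5, 5 vs 1, 4 vs 1] → C strictly dominates B
No single strategy strictly dominates all others → no strictly dominant strategy.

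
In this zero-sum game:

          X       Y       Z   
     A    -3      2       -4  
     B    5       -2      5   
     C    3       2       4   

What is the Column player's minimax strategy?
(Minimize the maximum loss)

Column should play Y, value = 2

Work:
Column player minimizes Row's maximum payoff:
Column X: max payoff to Row = 5
Column Y: max payoff to Row = 2
Column Z: max payoff to Row = 5
Minimum is 2, achieved by column Y.
Minimax strategy: Y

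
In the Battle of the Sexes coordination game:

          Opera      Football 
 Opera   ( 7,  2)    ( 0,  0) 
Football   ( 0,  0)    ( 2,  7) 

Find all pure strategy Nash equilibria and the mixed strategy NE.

Pure NE: (Opera, Opera) and (Football, Football); Mixed NE: p = 0.7778, q = 0.2222

Work:
Check pure NE:
(Opera, Opera): (7, 2) - no unilateral deviation beneficial
(Football, Football): (2, 7) - no unilateral deviation beneficial
Mixed NE: P1 plays Opera with p = 0.7778, P2 plays Opera with q = 0.2222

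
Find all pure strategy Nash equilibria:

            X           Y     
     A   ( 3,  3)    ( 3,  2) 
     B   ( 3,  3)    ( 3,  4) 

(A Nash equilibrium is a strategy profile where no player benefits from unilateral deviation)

Nash equilibrium: (A, X), (B, Y)

Work:
Best responses:
  P1 vs X: payoffs [3, 3] → best response A/B (payoff 3)
  P1 vs Y: payoffs [3, 3] → best response A/B (payoff 3)
  P2 vs A: payoffs [3, 2] → best response X (payoff 3)
  P2 vs B: payoffs [3, 4] → best response Y (payoff 4)
Mutual best responses: (A,X), (B,Y) → Nash equilibria.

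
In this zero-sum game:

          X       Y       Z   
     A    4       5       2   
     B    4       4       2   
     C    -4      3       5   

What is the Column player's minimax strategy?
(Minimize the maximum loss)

Column should play X, value = 4

Work:
Column player minimizes Row's maximum payoff:
Column X: max payoff to Row = 4
Column Y: max payoff to Row = 5
Column Z: max payoff to Row = 5
Minimum is 4, achieved by column X.
Minimax strategy: X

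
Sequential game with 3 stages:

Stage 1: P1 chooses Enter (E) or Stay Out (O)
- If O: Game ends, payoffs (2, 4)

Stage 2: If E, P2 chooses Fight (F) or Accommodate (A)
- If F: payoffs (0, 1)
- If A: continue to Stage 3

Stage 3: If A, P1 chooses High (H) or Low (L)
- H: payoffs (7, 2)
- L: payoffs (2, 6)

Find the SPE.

SPE: (E, A, H); Outcome (7, 2)

Work:
Stage 3: P1 chooses H (7 vs 2)
Stage 2: P2: F->1, A->2 (anticipating H). Choose A
Stage 1: P1: O->2, E->7 (anticipating A, H). Choose E
SPE path: E -> A -> H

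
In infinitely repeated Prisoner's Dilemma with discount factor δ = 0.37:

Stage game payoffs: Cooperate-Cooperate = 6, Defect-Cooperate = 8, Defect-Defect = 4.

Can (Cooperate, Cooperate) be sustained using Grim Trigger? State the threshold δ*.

δ* = 0.5; since δ = 0.37 < 0.5, cooperation cannot be sustained

Work:
For Grim Trigger:
Cooperate forever: 6/(1-δ)
Defect then punished: 8 + 4·δ/(1-δ)
Need: 6/(1-δ) ≥ 8 + 4·δ/(1-δ)
Solving: δ ≥ (T-R)/(T-P) = (8-6)/(8-4) = 0.5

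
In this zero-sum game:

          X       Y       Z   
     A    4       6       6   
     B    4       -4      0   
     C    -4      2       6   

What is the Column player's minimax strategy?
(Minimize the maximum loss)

Column should play X, value = 4

Work:
Column player minimizes Row's maximum payoff:
Column X: max payoff to Row = 4
Column Y: max payoff to Row = 6
Column Z: max payoff to Row = 6
Minimum is 4, achieved by column X.
Minimax strategy: X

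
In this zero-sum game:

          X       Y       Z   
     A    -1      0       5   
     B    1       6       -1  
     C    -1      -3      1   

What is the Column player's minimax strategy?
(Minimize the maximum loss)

Column should play X, value = 1

Work:
Column player minimizes Row's maximum payoff:
Column X: max payoff to Row = 1
Column Y: max payoff to Row = 6
Column Z: max payoff to Row = 5
Minimum is 1, achieved by column X.
Minimax strategy: X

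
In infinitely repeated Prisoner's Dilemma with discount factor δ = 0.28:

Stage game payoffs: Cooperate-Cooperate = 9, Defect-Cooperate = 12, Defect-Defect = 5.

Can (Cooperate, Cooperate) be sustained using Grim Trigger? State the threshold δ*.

δ* = 0.4286; since δ = 0.28 < 0.4286, cooperation cannot be sustained

Work:
For Grim Trigger:
Cooperate forever: 9/(1-δ)
Defect then punished: 12 + 5·δ/(1-δ)
Need: 9/(1-δ) ≥ 12 + 5·δ/(1-δ)
Solving: δ ≥ (T-R)/(T-P) = (12-9)/(12-5) = 0.4286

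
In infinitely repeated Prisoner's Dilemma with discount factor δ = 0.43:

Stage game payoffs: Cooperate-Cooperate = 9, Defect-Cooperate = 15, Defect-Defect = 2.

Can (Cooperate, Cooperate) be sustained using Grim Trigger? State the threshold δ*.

δ* = 0.4615; since δ = 0.43 < 0.4615, cooperation cannot be sustained

Work:
For Grim Trigger:
Cooperate forever: 9/(1-δ)
Defect then punished: 15 + 2·δ/(1-δ)
Need: 9/(1-δ) ≥ 15 + 2·δ/(1-δ)
Solving: δ ≥ (T-R)/(T-P) = (15-9)/(15-2) = 0.4615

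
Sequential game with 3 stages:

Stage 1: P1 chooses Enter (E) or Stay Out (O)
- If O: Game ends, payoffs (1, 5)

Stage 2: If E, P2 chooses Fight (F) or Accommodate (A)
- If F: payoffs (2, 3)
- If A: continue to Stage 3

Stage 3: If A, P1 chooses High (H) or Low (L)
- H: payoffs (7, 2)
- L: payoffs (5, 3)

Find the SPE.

SPE: (E, F, H); Outcome (2, 3)

Work:
Stage 3: P1 chooses H (7 vs 5)
Stage 2: P2: F->3, A->2 (anticipating H). Choose F
Stage 1: P1: O->1, E->2 (anticipating F, H). Choose E
SPE path: E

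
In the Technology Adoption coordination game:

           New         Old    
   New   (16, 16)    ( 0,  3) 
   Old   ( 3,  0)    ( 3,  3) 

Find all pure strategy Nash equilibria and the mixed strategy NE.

Pure NE: (New, New) and (Old, Old); Mixed NE: p = 0.1875, q = 0.1875

Work:
Check pure NE:
(New, New): (16, 16) - no unilateral deviation beneficial
(Old, Old): (3, 3) - no unilateral deviation beneficial
Mixed NE: P1 plays New with p = 0.1875, P2 plays New with q = 0.1875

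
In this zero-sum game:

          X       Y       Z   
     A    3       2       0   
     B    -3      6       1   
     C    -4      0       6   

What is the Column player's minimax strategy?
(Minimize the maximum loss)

Column should play X, value = 3

Work:
Column player minimizes Row's maximum payoff:
Column X: max payoff to Row = 3
Column Y: max payoff to Row = 6
Column Z: max payoff to Row = 6
Minimum is 3, achieved by column X.
Minimax strategy: X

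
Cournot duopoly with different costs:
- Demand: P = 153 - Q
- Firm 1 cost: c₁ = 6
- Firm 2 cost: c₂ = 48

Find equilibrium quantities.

q₁* = 63.0, q₂* = 21.0

Work:
Reaction: q₁ = (153 - 6 - q₂)/2
Reaction: q₂ = (153 - 48 - q₁)/2
Solve simultaneously:
q₁* = (153 - 2×6 + 48)/3 = 63.0
q₂* = (153 - 2×48 + 6)/3 = 21.0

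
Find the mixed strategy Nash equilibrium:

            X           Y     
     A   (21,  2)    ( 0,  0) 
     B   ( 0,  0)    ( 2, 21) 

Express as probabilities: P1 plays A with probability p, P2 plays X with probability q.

p = 0.913, q = 0.087

Work:
Find probabilities that make opponent indifferent:
P2 chooses q to make P1 indifferent between A and B
P1 chooses p to make P2 indifferent between X and Y
Mixed NE: P1 plays (A: 0.913, B: 0.087), P2 plays (X: 0.087, Y: 0.913)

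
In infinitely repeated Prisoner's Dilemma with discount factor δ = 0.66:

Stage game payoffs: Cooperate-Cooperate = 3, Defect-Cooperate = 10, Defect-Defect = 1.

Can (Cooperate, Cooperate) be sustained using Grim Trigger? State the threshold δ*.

δ* = 0.7778; since δ = 0.66 < 0.7778, cooperation cannot be sustained

Work:
For Grim Trigger:
Cooperate forever: 3/(1-δ)
Defect then punished: 10 + 1·δ/(1-δ)
Need: 3/(1-δ) ≥ 10 + 1·δ/(1-δ)
Solving: δ ≥ (T-R)/(T-P) = (10-3)/(10-1) = 0.7778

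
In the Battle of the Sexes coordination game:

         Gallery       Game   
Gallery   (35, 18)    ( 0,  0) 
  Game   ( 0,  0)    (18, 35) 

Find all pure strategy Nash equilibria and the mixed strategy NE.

Pure NE: (Gallery, Gallery) and (Game, Game); Mixed NE: p = 0.6604, q = 0.3396

Work:
Check pure NE:
(Gallery, Gallery): (35, 18) - no unilateral deviation beneficial
(Game, Game): (18, 35) - no unilateral deviation beneficial
Mixed NE: P1 plays Gallery with p = 0.6604, P2 plays Gallery with q = 0.3396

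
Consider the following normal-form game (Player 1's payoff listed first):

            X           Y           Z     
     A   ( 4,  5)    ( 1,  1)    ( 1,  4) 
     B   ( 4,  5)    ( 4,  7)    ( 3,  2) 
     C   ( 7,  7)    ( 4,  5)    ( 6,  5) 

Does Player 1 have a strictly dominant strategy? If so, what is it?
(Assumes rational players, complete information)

No strictly dominant strategy exists for Player 1

Work:
A strategy strictly dominates another if it gives a strictly higher payoff against every opponent action. Compare each pair of P1's strategies column-by-column:
  A vs B: [4 vs 4, 1 vs 4, 1 vs 3] → A does not strictly dominate B (column X: 4 ≤ 4)
  A vs C: [4 vs 7, 1 vs 4, 1 vs 6] → A does not strictly dominate C (column X: 4 ≤ 7)
  B vs A: [4 vs 4, 4 vs 1, 3 vs 1] → B does not strictly dominate A (column X: 4 ≤ 4)
  B vs C: [4 vs 7, 4 vs 4, 3 vs 6] → B does not strictly dominate C (column X: 4 ≤ 7)
  C vs A: [7 vs 4, 4 vs 1, 6 vs 1] → C strictly dominates A
  C vs B: [7 vs 4, 4 vs 4, 6 vs 3] → C does not strictly dominate B (column Y: 4 ≤ 4)
No single strategy strictly dominates all others → no strictly dominant strategy.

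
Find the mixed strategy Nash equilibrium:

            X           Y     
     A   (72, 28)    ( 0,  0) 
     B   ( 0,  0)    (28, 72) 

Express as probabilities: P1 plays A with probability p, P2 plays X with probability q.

p = 0.72, q = 0.28

Work:
Find probabilities that make opponent indifferent:
P2 chooses q to make P1 indifferent between A and B
P1 chooses p to make P2 indifferent between X and Y
Mixed NE: P1 plays (A: 0.72, B: 0.28), P2 plays (X: 0.28, Y: 0.72)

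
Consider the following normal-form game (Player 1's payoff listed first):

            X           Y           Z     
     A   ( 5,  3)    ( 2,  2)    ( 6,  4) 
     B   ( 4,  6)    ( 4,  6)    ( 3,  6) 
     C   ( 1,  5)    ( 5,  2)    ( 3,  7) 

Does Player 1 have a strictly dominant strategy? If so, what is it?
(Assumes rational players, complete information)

No strictly dominant strategy exists for Player 1

Work:
A strategy strictly dominates another if it gives a strictly higher payoff against every opponent action. Compare each pair of P1's strategies column-by-column:
  A vs B: [5 vs 4, 2 vs 4, 6 vs 3] → A does not strictly dominate B (column Y: 2 ≤ 4)
  A vs C: [5 vs 1, 2 vs 5, 6 vs 3] → A does not strictly dominate C (column Y: 2 ≤ 5)
  B vs A: [4 vs 5, 4 vs 2, 3 vs 6] → B does not strictly dominate A (column X: 4 ≤ 5)
  B vs C: [4 vs 1, 4 vs 5, 3 vs 3] → B does not strictly dominate C (column Y: 4 ≤ 5)
  C vs A: [1 vs 5, 5 vs 2, 3 vs 6] → C does not strictly dominate A (column X: 1 ≤ 5)
  C vs B: [1 vs 4, 5 vs 4, 3 vs 3] → C does not strictly dominate B (column X: 1 ≤ 4)
No single strategy strictly dominates all others → no strictly dominant strategy.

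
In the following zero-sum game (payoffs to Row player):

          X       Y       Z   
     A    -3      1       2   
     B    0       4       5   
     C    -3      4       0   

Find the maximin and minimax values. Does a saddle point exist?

Maximin = 0, Minimax = 0, Saddle: True

Work:
Row minimums: [-3, 0, -3] → maximin = 0
Column maximums: [0, 4, 5] → minimax = 0
Saddle point exists! Game value = 0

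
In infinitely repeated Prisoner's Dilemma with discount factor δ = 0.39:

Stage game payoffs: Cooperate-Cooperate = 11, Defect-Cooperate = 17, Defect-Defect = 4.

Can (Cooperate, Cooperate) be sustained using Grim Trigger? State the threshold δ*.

δ* = 0.4615; since δ = 0.39 < 0.4615, cooperation cannot be sustained

Work:
For Grim Trigger:
Cooperate forever: 11/(1-δ)
Defect then punished: 17 + 4·δ/(1-δ)
Need: 11/(1-δ) ≥ 17 + 4·δ/(1-δ)
Solving: δ ≥ (T-R)/(T-P) = (17-11)/(17-4) = 0.4615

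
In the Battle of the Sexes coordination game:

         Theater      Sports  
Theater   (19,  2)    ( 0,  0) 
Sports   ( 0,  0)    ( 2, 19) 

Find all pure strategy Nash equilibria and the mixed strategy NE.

Pure NE: (Theater, Theater) and (Sports, Sports); Mixed NE: p = 0.9048, q = 0.0952

Work:
Check pure NE:
(Theater, Theater): (19, 2) - no unilateral deviation beneficial
(Sports, Sports): (2, 19) - no unilateral deviation beneficial
Mixed NE: P1 plays Theater with p = 0.9048, P2 plays Theater with q = 0.0952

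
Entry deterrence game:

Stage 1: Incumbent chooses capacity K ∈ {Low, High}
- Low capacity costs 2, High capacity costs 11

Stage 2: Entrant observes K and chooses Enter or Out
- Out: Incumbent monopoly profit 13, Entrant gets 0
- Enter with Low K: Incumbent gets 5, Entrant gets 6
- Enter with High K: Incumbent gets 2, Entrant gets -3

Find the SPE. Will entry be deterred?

SPE: (Low, Enter|Low, Out|High); Entry not deterred. Incumbent net profit = 3, Entrant gets 6

Work:
After Low K: Entrant enters (6 > 0)
After High K: Entrant stays out (-3 < 0)
Incumbent: Low → 5−2=3, High → 13−11=2
Incumbent chooses Low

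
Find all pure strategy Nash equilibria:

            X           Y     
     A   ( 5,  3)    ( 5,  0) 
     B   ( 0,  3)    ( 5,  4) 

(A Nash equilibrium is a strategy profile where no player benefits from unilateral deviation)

Nash equilibrium: (A, X), (B, Y)

Work:
Best responses:
  P1 vs X: payoffs [5, 0] → best response A (payoff 5)
  P1 vs Y: payoffs [5, 5] → best response A/B (payoff 5)
  P2 vs A: payoffs [3, 0] → best response X (payoff 3)
  P2 vs B: payoffs [3, 4] → best response Y (payoff 4)
Mutual best responses: (A,X), (B,Y) → Nash equilibria.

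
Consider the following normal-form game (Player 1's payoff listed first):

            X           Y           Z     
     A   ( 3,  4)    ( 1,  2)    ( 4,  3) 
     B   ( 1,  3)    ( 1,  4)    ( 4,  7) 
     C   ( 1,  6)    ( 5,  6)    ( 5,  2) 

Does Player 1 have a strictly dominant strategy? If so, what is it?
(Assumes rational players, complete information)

No strictly dominant strategy exists for Player 1

Work:
A strategy strictly dominates another if it gives a strictly higher payoff against every opponent action. Compare each pair of P1's strategies column-by-column:
  A vs B: [3 vs 1, 1 vs 1, 4 vs 4] → A does not strictly dominate B (column Y: 1 ≤ 1)
  A vs C: [3 vs 1, 1 vs 5, 4 vs 5] → A does not strictly dominate C (column Y: 1 ≤ 5)
  B vs A: [1 vs 3, 1 vs 1, 4 vs 4] → B does not strictly dominate A (column X: 1 ≤ 3)
  B vs C: [1 vs 1, 1 vs 5, 4 vs 5] → B does not strictly dominate C (column X: 1 ≤ 1)
  C vs A: [1 vs 3, 5 vs 1, 5 vs 4] → C does not strictly dominate A (column X: 1 ≤ 3)
  C vs B: [1 vs 1, 5 vs 1, 5 vs 4] → C does not strictly dominate B (column X: 1 ≤ 1)
No single strategy strictly dominates all others → no strictly dominant strategy.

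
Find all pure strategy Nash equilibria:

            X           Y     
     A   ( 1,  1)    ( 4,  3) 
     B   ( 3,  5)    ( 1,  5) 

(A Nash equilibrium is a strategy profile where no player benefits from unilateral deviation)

Nash equilibrium: (A, Y), (B, X)

Work:
Best responses:
  P1 vs X: payoffs [1, 3] → best response B (payoff 3)
  P1 vs Y: payoffs [4, 1] → best response A (payoff 4)
  P2 vs A: payoffs [1, 3] → best response Y (payoff 3)
  P2 vs B: payoffs [5, 5] → best response X/Y (payoff 5)
Mutual best responses: (A,Y), (B,X) → Nash equilibria.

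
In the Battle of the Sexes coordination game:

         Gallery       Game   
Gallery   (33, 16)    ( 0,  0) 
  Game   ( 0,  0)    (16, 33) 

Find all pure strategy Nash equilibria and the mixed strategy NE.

Pure NE: (Gallery, Gallery) and (Game, Game); Mixed NE: p = 0.6735, q = 0.3265

Work:
Check pure NE:
(Gallery, Gallery): (33, 16) - no unilateral deviation beneficial
(Game, Game): (16, 33) - no unilateral deviation beneficial
Mixed NE: P1 plays Gallery with p = 0.6735, P2 plays Gallery with q = 0.3265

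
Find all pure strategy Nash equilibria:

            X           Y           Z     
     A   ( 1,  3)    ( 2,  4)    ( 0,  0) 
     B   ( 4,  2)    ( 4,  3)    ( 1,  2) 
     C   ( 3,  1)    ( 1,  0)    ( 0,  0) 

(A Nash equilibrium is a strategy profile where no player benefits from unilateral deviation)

Nash equilibrium: (B, Y)

Work:
Best responses:
  P1 vs X: payoffs [1, 4, 3] → best response B (payoff 4)
  P1 vs Y: payoffs [2, 4, 1] → best response B (payoff 4)
  P1 vs Z: payoffs [0, 1, 0] → best response B (payoff 1)
  P2 vs A: payoffs [3, 4, 0] → best response Y (payoff 4)
  P2 vs B: payoffs [2, 3, 2] → best response Y (payoff 3)
  P2 vs C: payoffs [1, 0, 0] → best response X (payoff 1)
Mutual best responses: (B,Y) → Nash equilibria.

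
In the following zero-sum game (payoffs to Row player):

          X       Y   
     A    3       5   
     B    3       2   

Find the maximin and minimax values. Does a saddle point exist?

Maximin = 3, Minimax = 3, Saddle: True

Work:
Row minimums: [3, 2] → maximin = 3
Column maximums: [3, 5] → minimax = 3
Saddle point exists! Game value = 3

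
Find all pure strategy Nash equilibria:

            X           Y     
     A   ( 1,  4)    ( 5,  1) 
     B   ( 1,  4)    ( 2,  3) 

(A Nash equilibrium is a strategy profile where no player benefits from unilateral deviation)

Nash equilibrium: (A, X), (B, X)

Work:
Best responses:
  P1 vs X: payoffs [1, 1] → best response A/B (payoff 1)
  P1 vs Y: payoffs [5, 2] → best response A (payoff 5)
  P2 vs A: payoffs [4, 1] → best response X (payoff 4)
  P2 vs B: payoffs [4, 3] → best response X (payoff 4)
Mutual best responses: (A,X), (B,X) → Nash equilibria.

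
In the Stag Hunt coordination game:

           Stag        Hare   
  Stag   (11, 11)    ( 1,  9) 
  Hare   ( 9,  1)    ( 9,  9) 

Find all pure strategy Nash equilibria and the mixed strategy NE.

Pure NE: (Stag, Stag) and (Hare, Hare); Mixed NE: p = 0.8, q = 0.8

Work:
Check pure NE:
(Stag, Stag): (11, 11) - no unilateral deviation beneficial
(Hare, Hare): (9, 9) - no unilateral deviation beneficial
Mixed NE: P1 plays Stag with p = 0.8, P2 plays Stag with q = 0.8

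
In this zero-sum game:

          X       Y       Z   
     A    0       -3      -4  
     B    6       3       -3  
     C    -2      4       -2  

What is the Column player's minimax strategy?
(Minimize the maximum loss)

Column should play Z, value = -2

Work:
Column player minimizes Row's maximum payoff:
Column X: max payoff to Row = 6
Column Y: max payoff to Row = 4
Column Z: max payoff to Row = -2
Minimum is -2, achieved by column Z.
Minimax strategy: Z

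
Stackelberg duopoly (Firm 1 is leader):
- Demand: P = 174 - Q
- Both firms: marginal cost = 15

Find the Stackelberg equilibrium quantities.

q₁* (leader) = 79.5, q₂* (follower) = 39.75

Work:
Follower's reaction: q₂ = (a - c - q₁)/2
Leader substitutes: π₁ = q₁·(a - q₁ - (a-c-q₁)/2 - c)
FOC: q₁* = (174 - 15)/2 = 79.50
Then: q₂* = (174 - 15 - 79.5)/2 = 39.75
Leader has first-mover advantage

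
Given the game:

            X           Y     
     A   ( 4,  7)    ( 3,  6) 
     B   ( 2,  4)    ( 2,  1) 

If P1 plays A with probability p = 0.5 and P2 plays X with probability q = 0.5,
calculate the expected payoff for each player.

E[P1] = 2.75, E[P2] = 4.5

Work:
E[P1] = p·q·π₁(A,X) + p·(1-q)·π₁(A,Y) + (1-p)·q·π₁(B,X) + (1-p)·(1-q)·π₁(B,Y)
= 0.5·0.5·4 + 0.5·0.5·3 + 0.5·0.5·2 + 0.5·0.5·2
= 2.75

E[P2] = 4.5 (similar calculation)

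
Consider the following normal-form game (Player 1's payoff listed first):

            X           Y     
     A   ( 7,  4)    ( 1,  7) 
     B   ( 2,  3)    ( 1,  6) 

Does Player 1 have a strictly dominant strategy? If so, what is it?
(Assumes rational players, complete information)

No strictly dominant strategy exists for Player 1

Work:
A strategy strictly dominates another if it gives a strictly higher payoff against every opponent action. Compare each pair of P1's strategies column-by-column:
  A vs B: [7 vs 2, 1 vs 1] → A does not strictly dominate B (column Y: 1 ≤ 1)
  B vs A: [2 vs 7, 1 vs 1] → B does not strictly dominate A (column X: 2 ≤ 7)
No single strategy strictly dominates all others → no strictly dominant strategy.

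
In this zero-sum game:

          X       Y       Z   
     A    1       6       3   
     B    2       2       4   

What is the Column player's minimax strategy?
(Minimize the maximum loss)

Column should play X, value = 2

Work:
Column player minimizes Row's maximum payoff:
Column X: max payoff to Row = 2
Column Y: max payoff to Row = 6
Column Z: max payoff to Row = 4
Minimum is 2, achieved by column X.
Minimax strategy: X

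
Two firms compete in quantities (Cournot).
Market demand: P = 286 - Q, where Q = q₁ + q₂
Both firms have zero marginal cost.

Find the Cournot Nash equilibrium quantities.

q₁* = q₂* = 95.33; P* = 95.33

Work:
Profit: π_i = P·q_i = (a - q_i - q_j)·q_i
FOC: ∂π_i/∂q_i = a - 2q_i - q_j = 0
Reaction function: q_i = (286 - q_j)/2
Symmetry: q* = 286/3 = 95.33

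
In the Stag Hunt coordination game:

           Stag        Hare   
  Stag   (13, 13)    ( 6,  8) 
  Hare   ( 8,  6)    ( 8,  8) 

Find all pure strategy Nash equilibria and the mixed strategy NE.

Pure NE: (Stag, Stag) and (Hare, Hare); Mixed NE: p = 0.2857, q = 0.2857

Work:
Check pure NE:
(Stag, Stag): (13, 13) - no unilateral deviation beneficial
(Hare, Hare): (8, 8) - no unilateral deviation beneficial
Mixed NE: P1 plays Stag with p = 0.2857, P2 plays Stag with q = 0.2857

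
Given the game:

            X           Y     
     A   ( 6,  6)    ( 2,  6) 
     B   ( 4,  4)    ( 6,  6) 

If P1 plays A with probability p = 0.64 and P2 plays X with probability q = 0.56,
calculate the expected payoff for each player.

E[P1] = 4.4704, E[P2] = 5.5968

Work:
E[P1] = p·q·π₁(A,X) + p·(1-q)·π₁(A,Y) + (1-p)·q·π₁(B,X) + (1-p)·(1-q)·π₁(B,Y)
= 0.64·0.56·6 + 0.64·0.44·2 + 0.36·0.56·4 + 0.36·0.44·6
= 4.4704

E[P2] = 5.5968 (similar calculation)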